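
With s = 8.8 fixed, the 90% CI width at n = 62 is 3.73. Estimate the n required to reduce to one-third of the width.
n ≈ 558

CI width ∝ 1/√n
To reduce width by factor 3, need √n to grow by 3 → need 3² = 9 times as many samples.

Current: n = 62, width = 3.73
New: n = 558, width ≈ 1.23

Width reduced by factor of 3.73/1.23 = 3.03.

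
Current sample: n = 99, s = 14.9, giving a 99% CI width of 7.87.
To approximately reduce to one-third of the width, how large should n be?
n ≈ 891

CI width ∝ 1/√n
To reduce width by factor 3, need √n to grow by 3 → need 3² = 9 times as many samples.

Current: n = 99, width = 7.87
New: n = 891, width ≈ 2.58

Width reduced by factor of 7.87/2.58 = 3.05.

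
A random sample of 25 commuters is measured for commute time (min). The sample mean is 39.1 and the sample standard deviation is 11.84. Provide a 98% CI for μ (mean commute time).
(33.20, 45.00)

t-interval (σ unknown):
df = n - 1 = 24
t* = 2.492 for 98% confidence

Margin of error = t* · s/√n = 2.492 · 11.84/√25 = 5.90

CI: (33.20, 45.00)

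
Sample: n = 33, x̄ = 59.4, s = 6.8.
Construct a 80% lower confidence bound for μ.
μ ≥ 58.39

Lower bound (one-sided):
t* = 0.853 (one-sided for 80%)
Lower bound = x̄ - t* · s/√n = 59.4 - 0.853 · 6.8/√33 = 58.39

We are 80% confident that μ ≥ 58.39.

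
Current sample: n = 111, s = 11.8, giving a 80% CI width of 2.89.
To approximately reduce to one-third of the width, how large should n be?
n ≈ 999

CI width ∝ 1/√n
To reduce width by factor 3, need √n to grow by 3 → need 3² = 9 times as many samples.

Current: n = 111, width = 2.89
New: n = 999, width ≈ 0.96

Width reduced by factor of 2.89/0.96 = 3.01.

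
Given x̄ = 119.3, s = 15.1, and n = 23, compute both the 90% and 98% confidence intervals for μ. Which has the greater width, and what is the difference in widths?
98% CI is wider by 4.98

df = 22
90% CI: t* = 1.717, (113.89, 124.71), width = 2 · t* · s/√n = 10.81
98% CI: t* = 2.508, (111.40, 127.20), width = 2 · t* · s/√n = 15.79

The 98% CI is wider by 15.79 - 10.81 = 4.98.
Higher confidence requires a wider interval.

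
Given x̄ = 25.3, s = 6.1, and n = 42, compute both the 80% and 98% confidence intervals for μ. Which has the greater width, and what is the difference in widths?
98% CI is wider by 2.11

df = 41
80% CI: t* = 1.303, (24.07, 26.53), width = 2 · t* · s/√n = 2.45
98% CI: t* = 2.421, (23.02, 27.58), width = 2 · t* · s/√n = 4.56

The 98% CI is wider by 4.56 - 2.45 = 2.11.
Higher confidence requires a wider interval.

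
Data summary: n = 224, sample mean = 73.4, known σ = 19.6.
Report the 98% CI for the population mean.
(70.35, 76.45)

z-interval (σ known):
z* = 2.326 for 98% confidence

Margin of error = z* · σ/√n = 2.326 · 19.6/√224 = 3.05

CI: (73.4 - 3.05, 73.4 + 3.05) = (70.35, 76.45)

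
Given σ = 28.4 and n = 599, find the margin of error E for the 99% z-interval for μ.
Margin of error = 2.99

Margin of error = z* · σ/√n
= 2.576 · 28.4/√599
= 2.576 · 28.4/24.4745
= 2.99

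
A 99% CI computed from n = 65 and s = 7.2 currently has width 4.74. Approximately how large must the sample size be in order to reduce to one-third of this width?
n ≈ 585

CI width ∝ 1/√n
To reduce width by factor 3, need √n to grow by 3 → need 3² = 9 times as many samples.

Current: n = 65, width = 4.74
New: n = 585, width ≈ 1.54

Width reduced by factor of 4.74/1.54 = 3.08.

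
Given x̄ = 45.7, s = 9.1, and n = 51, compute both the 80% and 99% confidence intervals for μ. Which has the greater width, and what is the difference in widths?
99% CI is wider by 3.51

df = 50
80% CI: t* = 1.299, (44.04, 47.36), width = 2 · t* · s/√n = 3.31
99% CI: t* = 2.678, (42.29, 49.11), width = 2 · t* · s/√n = 6.82

The 99% CI is wider by 6.82 - 3.31 = 3.51.
Higher confidence requires a wider interval.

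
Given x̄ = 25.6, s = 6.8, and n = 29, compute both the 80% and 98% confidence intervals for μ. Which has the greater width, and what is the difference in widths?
98% CI is wider by 2.91

df = 28
80% CI: t* = 1.313, (23.94, 27.26), width = 2 · t* · s/√n = 3.32
98% CI: t* = 2.467, (22.48, 28.72), width = 2 · t* · s/√n = 6.23

The 98% CI is wider by 6.23 - 3.32 = 2.91.
Higher confidence requires a wider interval.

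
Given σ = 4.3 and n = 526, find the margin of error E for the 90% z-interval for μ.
Margin of error = 0.31

Margin of error = z* · σ/√n
= 1.645 · 4.3/√526
= 1.645 · 4.3/22.9347
= 0.31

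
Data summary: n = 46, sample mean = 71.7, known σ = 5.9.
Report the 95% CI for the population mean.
(69.99, 73.41)

z-interval (σ known):
z* = 1.960 for 95% confidence

Margin of error = z* · σ/√n = 1.960 · 5.9/√46 = 1.71

CI: (71.7 - 1.71, 71.7 + 1.71) = (69.99, 73.41)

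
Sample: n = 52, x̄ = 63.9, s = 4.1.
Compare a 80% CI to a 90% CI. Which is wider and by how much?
90% CI is wider by 0.42

df = 51
80% CI: t* = 1.298, (63.16, 64.64), width = 2 · t* · s/√n = 1.48
90% CI: t* = 1.675, (62.95, 64.85), width = 2 · t* · s/√n = 1.90

The 90% CI is wider by 1.90 - 1.48 = 0.42.
Higher confidence requires a wider interval.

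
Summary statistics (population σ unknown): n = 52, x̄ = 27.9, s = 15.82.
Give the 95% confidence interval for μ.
(23.49, 32.31)

t-interval (σ unknown):
df = n - 1 = 51
t* = 2.008 for 95% confidence

Margin of error = t* · s/√n = 2.008 · 15.82/√52 = 4.41

CI: (23.49, 32.31)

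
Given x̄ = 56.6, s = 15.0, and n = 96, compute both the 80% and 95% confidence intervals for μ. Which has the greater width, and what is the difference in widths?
95% CI is wider by 2.13

df = 95
80% CI: t* = 1.291, (54.62, 58.58), width = 2 · t* · s/√n = 3.95
95% CI: t* = 1.985, (53.56, 59.64), width = 2 · t* · s/√n = 6.08

The 95% CI is wider by 6.08 - 3.95 = 2.13.
Higher confidence requires a wider interval.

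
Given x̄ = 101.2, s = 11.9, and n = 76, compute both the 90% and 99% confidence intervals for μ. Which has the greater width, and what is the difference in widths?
99% CI is wider by 2.67

df = 75
90% CI: t* = 1.665, (98.93, 103.47), width = 2 · t* · s/√n = 4.55
99% CI: t* = 2.643, (97.59, 104.81), width = 2 · t* · s/√n = 7.22

The 99% CI is wider by 7.22 - 4.55 = 2.67.
Higher confidence requires a wider interval.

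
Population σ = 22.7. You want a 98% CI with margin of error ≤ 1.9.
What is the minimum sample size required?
n ≥ 773

For margin E ≤ 1.9:
n ≥ (z* · σ / E)²
n ≥ (2.326 · 22.7 / 1.9)²
n ≥ 772.26

Minimum n = 773 (rounding up)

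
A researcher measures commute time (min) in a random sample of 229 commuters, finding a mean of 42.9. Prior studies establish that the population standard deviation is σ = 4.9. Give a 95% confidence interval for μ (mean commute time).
(42.27, 43.53)

z-interval (σ known):
z* = 1.960 for 95% confidence

Margin of error = z* · σ/√n = 1.960 · 4.9/√229 = 0.63

CI: (42.9 - 0.63, 42.9 + 0.63) = (42.27, 43.53)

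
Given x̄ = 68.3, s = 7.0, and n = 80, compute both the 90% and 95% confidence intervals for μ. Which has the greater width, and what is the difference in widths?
95% CI is wider by 0.51

df = 79
90% CI: t* = 1.664, (67.00, 69.60), width = 2 · t* · s/√n = 2.60
95% CI: t* = 1.990, (66.74, 69.86), width = 2 · t* · s/√n = 3.11

The 95% CI is wider by 3.11 - 2.60 = 0.51.
Higher confidence requires a wider interval.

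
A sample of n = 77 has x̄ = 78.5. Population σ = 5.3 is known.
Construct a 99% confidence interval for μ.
(76.94, 80.06)

z-interval (σ known):
z* = 2.576 for 99% confidence

Margin of error = z* · σ/√n = 2.576 · 5.3/√77 = 1.56

CI: (78.5 - 1.56, 78.5 + 1.56) = (76.94, 80.06)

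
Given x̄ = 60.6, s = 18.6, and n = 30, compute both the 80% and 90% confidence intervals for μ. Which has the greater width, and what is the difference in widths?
90% CI is wider by 2.64

df = 29
80% CI: t* = 1.311, (56.15, 65.05), width = 2 · t* · s/√n = 8.90
90% CI: t* = 1.699, (54.83, 66.37), width = 2 · t* · s/√n = 11.54

The 90% CI is wider by 11.54 - 8.90 = 2.64.
Higher confidence requires a wider interval.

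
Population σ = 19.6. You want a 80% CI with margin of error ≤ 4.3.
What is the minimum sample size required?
n ≥ 35

For margin E ≤ 4.3:
n ≥ (z* · σ / E)²
n ≥ (1.282 · 19.6 / 4.3)²
n ≥ 34.15

Minimum n = 35 (rounding up)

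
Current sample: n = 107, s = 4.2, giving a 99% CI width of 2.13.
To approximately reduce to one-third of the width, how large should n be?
n ≈ 963

CI width ∝ 1/√n
To reduce width by factor 3, need √n to grow by 3 → need 3² = 9 times as many samples.

Current: n = 107, width = 2.13
New: n = 963, width ≈ 0.70

Width reduced by factor of 2.13/0.70 = 3.04.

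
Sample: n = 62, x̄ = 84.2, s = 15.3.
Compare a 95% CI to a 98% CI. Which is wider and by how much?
98% CI is wider by 1.51

df = 61
95% CI: t* = 2.000, (80.31, 88.09), width = 2 · t* · s/√n = 7.77
98% CI: t* = 2.389, (79.56, 88.84), width = 2 · t* · s/√n = 9.28

The 98% CI is wider by 9.28 - 7.77 = 1.51.
Higher confidence requires a wider interval.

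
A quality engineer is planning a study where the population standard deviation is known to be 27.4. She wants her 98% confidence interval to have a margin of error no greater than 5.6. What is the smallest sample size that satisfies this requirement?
n ≥ 130

For margin E ≤ 5.6:
n ≥ (z* · σ / E)²
n ≥ (2.326 · 27.4 / 5.6)²
n ≥ 129.52

Minimum n = 130 (rounding up)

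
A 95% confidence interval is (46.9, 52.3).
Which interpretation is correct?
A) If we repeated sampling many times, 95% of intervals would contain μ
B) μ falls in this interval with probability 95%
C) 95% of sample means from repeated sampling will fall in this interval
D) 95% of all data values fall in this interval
A

A) Correct — this is the frequentist long-run coverage interpretation.
B) Wrong — μ is fixed; the randomness lives in the interval, not in μ.
C) Wrong — coverage applies to intervals containing μ, not to future x̄ values.
D) Wrong — a CI is about the parameter μ, not individual data values.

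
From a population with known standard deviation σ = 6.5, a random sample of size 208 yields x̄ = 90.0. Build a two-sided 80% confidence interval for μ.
(89.42, 90.58)

z-interval (σ known):
z* = 1.282 for 80% confidence

Margin of error = z* · σ/√n = 1.282 · 6.5/√208 = 0.58

CI: (90.0 - 0.58, 90.0 + 0.58) = (89.42, 90.58)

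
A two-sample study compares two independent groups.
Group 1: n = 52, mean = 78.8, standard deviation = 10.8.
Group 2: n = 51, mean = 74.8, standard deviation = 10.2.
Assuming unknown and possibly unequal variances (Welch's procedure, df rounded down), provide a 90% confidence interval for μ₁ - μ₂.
(0.56, 7.44)

Difference: x̄₁ - x̄₂ = 4.00
SE = √(s₁²/n₁ + s₂²/n₂) = √(10.8²/52 + 10.2²/51) = 2.0696
df = 100.86 → 100 (Welch–Satterthwaite, rounded down)
t* = 1.660

CI: 4.00 ± 1.660 · 2.0696 = 4.00 ± 3.44 = (0.56, 7.44)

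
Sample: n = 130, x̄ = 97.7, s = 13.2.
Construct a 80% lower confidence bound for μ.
μ ≥ 96.72

Lower bound (one-sided):
t* = 0.844 (one-sided for 80%)
Lower bound = x̄ - t* · s/√n = 97.7 - 0.844 · 13.2/√130 = 96.72

We are 80% confident that μ ≥ 96.72.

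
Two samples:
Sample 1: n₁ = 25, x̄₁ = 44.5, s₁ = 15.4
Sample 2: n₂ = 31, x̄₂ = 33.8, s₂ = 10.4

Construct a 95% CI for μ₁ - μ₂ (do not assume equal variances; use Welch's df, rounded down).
(3.42, 17.98)

Difference: x̄₁ - x̄₂ = 10.70
SE = √(s₁²/n₁ + s₂²/n₂) = √(15.4²/25 + 10.4²/31) = 3.6021
df = 40.52 → 40 (Welch–Satterthwaite, rounded down)
t* = 2.021

CI: 10.70 ± 2.021 · 3.6021 = 10.70 ± 7.28 = (3.42, 17.98)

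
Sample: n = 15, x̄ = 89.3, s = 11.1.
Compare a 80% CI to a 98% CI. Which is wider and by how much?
98% CI is wider by 7.33

df = 14
80% CI: t* = 1.345, (85.45, 93.15), width = 2 · t* · s/√n = 7.71
98% CI: t* = 2.624, (81.78, 96.82), width = 2 · t* · s/√n = 15.04

The 98% CI is wider by 15.04 - 7.71 = 7.33.
Higher confidence requires a wider interval.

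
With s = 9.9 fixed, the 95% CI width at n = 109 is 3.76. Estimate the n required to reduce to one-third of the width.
n ≈ 981

CI width ∝ 1/√n
To reduce width by factor 3, need √n to grow by 3 → need 3² = 9 times as many samples.

Current: n = 109, width = 3.76
New: n = 981, width ≈ 1.24

Width reduced by factor of 3.76/1.24 = 3.03.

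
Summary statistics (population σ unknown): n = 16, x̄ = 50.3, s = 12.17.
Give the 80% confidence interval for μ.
(46.22, 54.38)

t-interval (σ unknown):
df = n - 1 = 15
t* = 1.341 for 80% confidence

Margin of error = t* · s/√n = 1.341 · 12.17/√16 = 4.08

CI: (46.22, 54.38)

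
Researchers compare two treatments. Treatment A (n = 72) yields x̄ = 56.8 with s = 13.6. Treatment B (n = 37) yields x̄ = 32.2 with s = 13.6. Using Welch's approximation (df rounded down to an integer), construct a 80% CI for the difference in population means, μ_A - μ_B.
(21.04, 28.16)

Difference: x̄₁ - x̄₂ = 24.60
SE = √(s₁²/n₁ + s₂²/n₂) = √(13.6²/72 + 13.6²/37) = 2.7510
df = 72.76 → 72 (Welch–Satterthwaite, rounded down)
t* = 1.293

CI: 24.60 ± 1.293 · 2.7510 = 24.60 ± 3.56 = (21.04, 28.16)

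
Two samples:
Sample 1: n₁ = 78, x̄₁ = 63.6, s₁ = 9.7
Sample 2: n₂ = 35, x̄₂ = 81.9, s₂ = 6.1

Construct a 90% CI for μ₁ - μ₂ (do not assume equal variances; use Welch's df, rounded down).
(-20.80, -15.80)

Difference: x̄₁ - x̄₂ = -18.30
SE = √(s₁²/n₁ + s₂²/n₂) = √(9.7²/78 + 6.1²/35) = 1.5065
df = 98.78 → 98 (Welch–Satterthwaite, rounded down)
t* = 1.661

CI: -18.30 ± 1.661 · 1.5065 = -18.30 ± 2.50 = (-20.80, -15.80)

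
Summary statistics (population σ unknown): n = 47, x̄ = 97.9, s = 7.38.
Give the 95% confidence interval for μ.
(95.73, 100.07)

t-interval (σ unknown):
df = n - 1 = 46
t* = 2.013 for 95% confidence

Margin of error = t* · s/√n = 2.013 · 7.38/√47 = 2.17

CI: (95.73, 100.07)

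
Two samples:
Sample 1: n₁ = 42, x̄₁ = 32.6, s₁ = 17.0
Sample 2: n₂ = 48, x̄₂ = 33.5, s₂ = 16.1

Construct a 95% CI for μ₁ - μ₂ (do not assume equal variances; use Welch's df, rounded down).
(-7.87, 6.07)

Difference: x̄₁ - x̄₂ = -0.90
SE = √(s₁²/n₁ + s₂²/n₂) = √(17.0²/42 + 16.1²/48) = 3.5044
df = 84.96 → 84 (Welch–Satterthwaite, rounded down)
t* = 1.989

CI: -0.90 ± 1.989 · 3.5044 = -0.90 ± 6.97 = (-7.87, 6.07)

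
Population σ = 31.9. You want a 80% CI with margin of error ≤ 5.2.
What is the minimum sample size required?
n ≥ 62

For margin E ≤ 5.2:
n ≥ (z* · σ / E)²
n ≥ (1.282 · 31.9 / 5.2)²
n ≥ 61.85

Minimum n = 62 (rounding up)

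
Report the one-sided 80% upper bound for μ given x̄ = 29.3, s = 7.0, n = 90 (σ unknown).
μ ≤ 29.92

Upper bound (one-sided):
t* = 0.846 (one-sided for 80%)
Upper bound = x̄ + t* · s/√n = 29.3 + 0.846 · 7.0/√90 = 29.92

We are 80% confident that μ ≤ 29.92.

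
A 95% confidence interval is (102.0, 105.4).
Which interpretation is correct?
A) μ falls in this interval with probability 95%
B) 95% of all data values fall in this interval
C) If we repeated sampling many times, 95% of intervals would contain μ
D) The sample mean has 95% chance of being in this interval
C

A) Wrong — μ is fixed; the randomness lives in the interval, not in μ.
B) Wrong — a CI is about the parameter μ, not individual data values.
C) Correct — this is the frequentist long-run coverage interpretation.
D) Wrong — x̄ is observed and sits in the interval by construction.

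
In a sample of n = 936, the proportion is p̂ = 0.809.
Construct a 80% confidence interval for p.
(0.793, 0.825)

Proportion CI:
SE = √(p̂(1-p̂)/n) = √(0.809 · 0.191 / 936) = 0.01285

z* = 1.282
Margin = z* · SE = 1.282 · 0.01285 = 0.0165

CI: 0.809 ± 0.0165 = (0.793, 0.825)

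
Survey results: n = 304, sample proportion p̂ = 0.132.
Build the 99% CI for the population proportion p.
(0.082, 0.182)

Proportion CI:
SE = √(p̂(1-p̂)/n) = √(0.132 · 0.868 / 304) = 0.01941

z* = 2.576
Margin = z* · SE = 2.576 · 0.01941 = 0.0500

CI: 0.132 ± 0.0500 = (0.082, 0.182)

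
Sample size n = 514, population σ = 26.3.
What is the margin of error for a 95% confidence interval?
Margin of error = 2.27

Margin of error = z* · σ/√n
= 1.960 · 26.3/√514
= 1.960 · 26.3/22.6716
= 2.27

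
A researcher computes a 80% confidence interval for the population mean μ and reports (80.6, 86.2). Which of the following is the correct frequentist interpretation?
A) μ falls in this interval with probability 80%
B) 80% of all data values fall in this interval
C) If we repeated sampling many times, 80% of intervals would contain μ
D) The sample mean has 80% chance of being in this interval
C

A) Wrong — μ is fixed; the randomness lives in the interval, not in μ.
B) Wrong — a CI is about the parameter μ, not individual data values.
C) Correct — this is the frequentist long-run coverage interpretation.
D) Wrong — x̄ is observed and sits in the interval by construction.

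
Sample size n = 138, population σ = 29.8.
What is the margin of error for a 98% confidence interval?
Margin of error = 5.90

Margin of error = z* · σ/√n
= 2.326 · 29.8/√138
= 2.326 · 29.8/11.7473
= 5.90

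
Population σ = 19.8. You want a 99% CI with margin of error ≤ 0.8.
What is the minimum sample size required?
n ≥ 4065

For margin E ≤ 0.8:
n ≥ (z* · σ / E)²
n ≥ (2.576 · 19.8 / 0.8)²
n ≥ 4064.83

Minimum n = 4065 (rounding up)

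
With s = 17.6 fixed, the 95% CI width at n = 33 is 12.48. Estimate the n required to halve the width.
n ≈ 132

CI width ∝ 1/√n
To reduce width by factor 2, need √n to grow by 2 → need 2² = 4 times as many samples.

Current: n = 33, width = 12.48
New: n = 132, width ≈ 6.06

Width reduced by factor of 12.48/6.06 = 2.06.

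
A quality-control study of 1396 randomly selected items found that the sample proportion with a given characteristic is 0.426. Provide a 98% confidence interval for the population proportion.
(0.395, 0.457)

Proportion CI:
SE = √(p̂(1-p̂)/n) = √(0.426 · 0.574 / 1396) = 0.01323

z* = 2.326
Margin = z* · SE = 2.326 · 0.01323 = 0.0308

CI: 0.426 ± 0.0308 = (0.395, 0.457)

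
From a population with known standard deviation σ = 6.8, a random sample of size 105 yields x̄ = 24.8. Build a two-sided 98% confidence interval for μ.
(23.26, 26.34)

z-interval (σ known):
z* = 2.326 for 98% confidence

Margin of error = z* · σ/√n = 2.326 · 6.8/√105 = 1.54

CI: (24.8 - 1.54, 24.8 + 1.54) = (23.26, 26.34)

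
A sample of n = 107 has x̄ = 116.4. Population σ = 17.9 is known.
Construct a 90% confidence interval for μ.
(113.55, 119.25)

z-interval (σ known):
z* = 1.645 for 90% confidence

Margin of error = z* · σ/√n = 1.645 · 17.9/√107 = 2.85

CI: (116.4 - 2.85, 116.4 + 2.85) = (113.55, 119.25)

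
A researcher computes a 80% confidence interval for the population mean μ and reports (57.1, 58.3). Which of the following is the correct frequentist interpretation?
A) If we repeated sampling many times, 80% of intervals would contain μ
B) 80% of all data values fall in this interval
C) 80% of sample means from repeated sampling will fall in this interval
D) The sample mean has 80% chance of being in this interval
A

A) Correct — this is the frequentist long-run coverage interpretation.
B) Wrong — a CI is about the parameter μ, not individual data values.
C) Wrong — coverage applies to intervals containing μ, not to future x̄ values.
D) Wrong — x̄ is observed and sits in the interval by construction.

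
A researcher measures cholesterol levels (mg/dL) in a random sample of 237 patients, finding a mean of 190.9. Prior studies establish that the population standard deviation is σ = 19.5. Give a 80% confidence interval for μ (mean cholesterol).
(189.28, 192.52)

z-interval (σ known):
z* = 1.282 for 80% confidence

Margin of error = z* · σ/√n = 1.282 · 19.5/√237 = 1.62

CI: (190.9 - 1.62, 190.9 + 1.62) = (189.28, 192.52)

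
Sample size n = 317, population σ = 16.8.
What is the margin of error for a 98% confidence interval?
Margin of error = 2.19

Margin of error = z* · σ/√n
= 2.326 · 16.8/√317
= 2.326 · 16.8/17.8045
= 2.19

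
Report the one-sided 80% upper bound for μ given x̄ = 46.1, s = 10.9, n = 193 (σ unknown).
μ ≤ 46.76

Upper bound (one-sided):
t* = 0.843 (one-sided for 80%)
Upper bound = x̄ + t* · s/√n = 46.1 + 0.843 · 10.9/√193 = 46.76

We are 80% confident that μ ≤ 46.76.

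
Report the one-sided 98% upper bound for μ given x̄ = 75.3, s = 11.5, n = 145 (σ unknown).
μ ≤ 77.28

Upper bound (one-sided):
t* = 2.073 (one-sided for 98%)
Upper bound = x̄ + t* · s/√n = 75.3 + 2.073 · 11.5/√145 = 77.28

We are 98% confident that μ ≤ 77.28.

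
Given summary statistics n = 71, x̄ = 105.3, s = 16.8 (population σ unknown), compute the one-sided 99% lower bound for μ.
μ ≥ 100.55

Lower bound (one-sided):
t* = 2.381 (one-sided for 99%)
Lower bound = x̄ - t* · s/√n = 105.3 - 2.381 · 16.8/√71 = 100.55

We are 99% confident that μ ≥ 100.55.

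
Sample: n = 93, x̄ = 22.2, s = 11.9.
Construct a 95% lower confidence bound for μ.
μ ≥ 20.15

Lower bound (one-sided):
t* = 1.662 (one-sided for 95%)
Lower bound = x̄ - t* · s/√n = 22.2 - 1.662 · 11.9/√93 = 20.15

We are 95% confident that μ ≥ 20.15.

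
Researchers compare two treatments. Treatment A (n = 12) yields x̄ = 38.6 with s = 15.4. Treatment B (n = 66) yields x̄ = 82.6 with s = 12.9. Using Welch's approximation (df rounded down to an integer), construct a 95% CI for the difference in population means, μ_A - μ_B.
(-54.20, -33.80)

Difference: x̄₁ - x̄₂ = -44.00
SE = √(s₁²/n₁ + s₂²/n₂) = √(15.4²/12 + 12.9²/66) = 4.7207
df = 13.95 → 13 (Welch–Satterthwaite, rounded down)
t* = 2.160

CI: -44.00 ± 2.160 · 4.7207 = -44.00 ± 10.20 = (-54.20, -33.80)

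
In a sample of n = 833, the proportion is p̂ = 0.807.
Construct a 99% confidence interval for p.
(0.772, 0.842)

Proportion CI:
SE = √(p̂(1-p̂)/n) = √(0.807 · 0.193 / 833) = 0.01367

z* = 2.576
Margin = z* · SE = 2.576 · 0.01367 = 0.0352

CI: 0.807 ± 0.0352 = (0.772, 0.842)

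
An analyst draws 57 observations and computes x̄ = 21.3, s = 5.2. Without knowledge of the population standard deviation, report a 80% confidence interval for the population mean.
(20.41, 22.19)

t-interval (σ unknown):
df = n - 1 = 56
t* = 1.297 for 80% confidence

Margin of error = t* · s/√n = 1.297 · 5.2/√57 = 0.89

CI: (20.41, 22.19)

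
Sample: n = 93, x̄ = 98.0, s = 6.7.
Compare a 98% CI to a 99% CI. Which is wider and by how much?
99% CI is wider by 0.36

df = 92
98% CI: t* = 2.368, (96.35, 99.65), width = 2 · t* · s/√n = 3.29
99% CI: t* = 2.630, (96.17, 99.83), width = 2 · t* · s/√n = 3.65

The 99% CI is wider by 3.65 - 3.29 = 0.36.
Higher confidence requires a wider interval.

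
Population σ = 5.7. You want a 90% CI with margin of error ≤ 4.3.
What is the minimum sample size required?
n ≥ 5

For margin E ≤ 4.3:
n ≥ (z* · σ / E)²
n ≥ (1.645 · 5.7 / 4.3)²
n ≥ 4.75

Minimum n = 5 (rounding up)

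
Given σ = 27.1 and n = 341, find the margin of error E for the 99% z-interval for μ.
Margin of error = 3.78

Margin of error = z* · σ/√n
= 2.576 · 27.1/√341
= 2.576 · 27.1/18.4662
= 3.78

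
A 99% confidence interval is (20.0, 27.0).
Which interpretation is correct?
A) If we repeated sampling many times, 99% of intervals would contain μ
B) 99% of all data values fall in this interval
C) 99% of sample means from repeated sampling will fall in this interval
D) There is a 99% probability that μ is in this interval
A

A) Correct — this is the frequentist long-run coverage interpretation.
B) Wrong — a CI is about the parameter μ, not individual data values.
C) Wrong — coverage applies to intervals containing μ, not to future x̄ values.
D) Wrong — μ is fixed; the randomness lives in the interval, not in μ.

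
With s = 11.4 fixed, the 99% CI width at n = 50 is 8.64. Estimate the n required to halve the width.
n ≈ 200

CI width ∝ 1/√n
To reduce width by factor 2, need √n to grow by 2 → need 2² = 4 times as many samples.

Current: n = 50, width = 8.64
New: n = 200, width ≈ 4.19

Width reduced by factor of 8.64/4.19 = 2.06.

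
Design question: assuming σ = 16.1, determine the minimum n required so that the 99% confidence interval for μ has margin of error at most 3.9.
n ≥ 114

For margin E ≤ 3.9:
n ≥ (z* · σ / E)²
n ≥ (2.576 · 16.1 / 3.9)²
n ≥ 113.09

Minimum n = 114 (rounding up)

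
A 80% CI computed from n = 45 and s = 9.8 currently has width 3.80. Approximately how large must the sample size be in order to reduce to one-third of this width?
n ≈ 405

CI width ∝ 1/√n
To reduce width by factor 3, need √n to grow by 3 → need 3² = 9 times as many samples.

Current: n = 45, width = 3.80
New: n = 405, width ≈ 1.25

Width reduced by factor of 3.80/1.25 = 3.04.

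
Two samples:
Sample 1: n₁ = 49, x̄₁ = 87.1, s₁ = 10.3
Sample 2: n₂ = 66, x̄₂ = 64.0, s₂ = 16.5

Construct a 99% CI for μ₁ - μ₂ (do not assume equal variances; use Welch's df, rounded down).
(16.53, 29.67)

Difference: x̄₁ - x̄₂ = 23.10
SE = √(s₁²/n₁ + s₂²/n₂) = √(10.3²/49 + 16.5²/66) = 2.5080
df = 110.08 → 110 (Welch–Satterthwaite, rounded down)
t* = 2.621

CI: 23.10 ± 2.621 · 2.5080 = 23.10 ± 6.57 = (16.53, 29.67)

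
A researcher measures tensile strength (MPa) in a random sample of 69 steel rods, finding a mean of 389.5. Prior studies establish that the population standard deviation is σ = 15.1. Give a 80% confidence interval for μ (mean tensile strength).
(387.17, 391.83)

z-interval (σ known):
z* = 1.282 for 80% confidence

Margin of error = z* · σ/√n = 1.282 · 15.1/√69 = 2.33

CI: (389.5 - 2.33, 389.5 + 2.33) = (387.17, 391.83)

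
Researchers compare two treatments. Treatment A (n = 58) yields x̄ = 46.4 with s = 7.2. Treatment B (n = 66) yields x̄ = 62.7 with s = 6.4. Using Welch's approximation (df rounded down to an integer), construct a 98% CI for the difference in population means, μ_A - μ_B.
(-19.20, -13.40)

Difference: x̄₁ - x̄₂ = -16.30
SE = √(s₁²/n₁ + s₂²/n₂) = √(7.2²/58 + 6.4²/66) = 1.2306
df = 115.01 → 115 (Welch–Satterthwaite, rounded down)
t* = 2.359

CI: -16.30 ± 2.359 · 1.2306 = -16.30 ± 2.90 = (-19.20, -13.40)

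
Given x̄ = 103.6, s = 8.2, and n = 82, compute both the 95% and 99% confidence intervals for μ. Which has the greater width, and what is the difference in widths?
99% CI is wider by 1.18

df = 81
95% CI: t* = 1.990, (101.80, 105.40), width = 2 · t* · s/√n = 3.60
99% CI: t* = 2.638, (101.21, 105.99), width = 2 · t* · s/√n = 4.78

The 99% CI is wider by 4.78 - 3.60 = 1.18.
Higher confidence requires a wider interval.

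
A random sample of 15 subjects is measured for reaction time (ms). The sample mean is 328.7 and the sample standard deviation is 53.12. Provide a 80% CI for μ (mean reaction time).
(310.25, 347.15)

t-interval (σ unknown):
df = n - 1 = 14
t* = 1.345 for 80% confidence

Margin of error = t* · s/√n = 1.345 · 53.12/√15 = 18.45

CI: (310.25, 347.15)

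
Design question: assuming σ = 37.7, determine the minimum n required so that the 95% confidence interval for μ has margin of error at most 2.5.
n ≥ 874

For margin E ≤ 2.5:
n ≥ (z* · σ / E)²
n ≥ (1.960 · 37.7 / 2.5)²
n ≥ 873.60

Minimum n = 874 (rounding up)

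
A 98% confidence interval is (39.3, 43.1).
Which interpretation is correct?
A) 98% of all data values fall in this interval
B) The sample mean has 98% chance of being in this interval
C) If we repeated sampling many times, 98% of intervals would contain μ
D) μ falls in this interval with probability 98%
C

A) Wrong — a CI is about the parameter μ, not individual data values.
B) Wrong — x̄ is observed and sits in the interval by construction.
C) Correct — this is the frequentist long-run coverage interpretation.
D) Wrong — μ is fixed; the randomness lives in the interval, not in μ.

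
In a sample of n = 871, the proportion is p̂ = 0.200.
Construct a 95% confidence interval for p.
(0.173, 0.227)

Proportion CI:
SE = √(p̂(1-p̂)/n) = √(0.200 · 0.800 / 871) = 0.01355

z* = 1.960
Margin = z* · SE = 1.960 · 0.01355 = 0.0266

CI: 0.200 ± 0.0266 = (0.173, 0.227)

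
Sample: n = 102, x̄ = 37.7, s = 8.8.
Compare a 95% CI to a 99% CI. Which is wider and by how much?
99% CI is wider by 1.11

df = 101
95% CI: t* = 1.984, (35.97, 39.43), width = 2 · t* · s/√n = 3.46
99% CI: t* = 2.625, (35.41, 39.99), width = 2 · t* · s/√n = 4.57

The 99% CI is wider by 4.57 - 3.46 = 1.11.
Higher confidence requires a wider interval.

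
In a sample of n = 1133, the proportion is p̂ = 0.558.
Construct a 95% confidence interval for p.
(0.529, 0.587)

Proportion CI:
SE = √(p̂(1-p̂)/n) = √(0.558 · 0.442 / 1133) = 0.01475

z* = 1.960
Margin = z* · SE = 1.960 · 0.01475 = 0.0289

CI: 0.558 ± 0.0289 = (0.529, 0.587)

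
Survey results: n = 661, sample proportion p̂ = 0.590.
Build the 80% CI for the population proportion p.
(0.565, 0.615)

Proportion CI:
SE = √(p̂(1-p̂)/n) = √(0.590 · 0.410 / 661) = 0.01913

z* = 1.282
Margin = z* · SE = 1.282 · 0.01913 = 0.0245

CI: 0.590 ± 0.0245 = (0.565, 0.615)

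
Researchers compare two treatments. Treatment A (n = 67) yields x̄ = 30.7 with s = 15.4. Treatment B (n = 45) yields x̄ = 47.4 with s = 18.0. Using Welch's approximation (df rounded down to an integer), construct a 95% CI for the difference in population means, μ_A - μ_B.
(-23.22, -10.18)

Difference: x̄₁ - x̄₂ = -16.70
SE = √(s₁²/n₁ + s₂²/n₂) = √(15.4²/67 + 18.0²/45) = 3.2771
df = 84.31 → 84 (Welch–Satterthwaite, rounded down)
t* = 1.989

CI: -16.70 ± 1.989 · 3.2771 = -16.70 ± 6.52 = (-23.22, -10.18)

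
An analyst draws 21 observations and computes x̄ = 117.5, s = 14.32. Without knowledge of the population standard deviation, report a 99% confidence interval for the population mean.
(108.61, 126.39)

t-interval (σ unknown):
df = n - 1 = 20
t* = 2.845 for 99% confidence

Margin of error = t* · s/√n = 2.845 · 14.32/√21 = 8.89

CI: (108.61, 126.39)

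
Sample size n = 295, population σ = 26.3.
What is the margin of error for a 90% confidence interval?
Margin of error = 2.52

Margin of error = z* · σ/√n
= 1.645 · 26.3/√295
= 1.645 · 26.3/17.1756
= 2.52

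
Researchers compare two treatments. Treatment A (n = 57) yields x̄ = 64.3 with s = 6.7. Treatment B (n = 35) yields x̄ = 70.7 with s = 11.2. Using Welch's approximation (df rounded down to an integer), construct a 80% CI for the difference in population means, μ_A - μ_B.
(-9.12, -3.68)

Difference: x̄₁ - x̄₂ = -6.40
SE = √(s₁²/n₁ + s₂²/n₂) = √(6.7²/57 + 11.2²/35) = 2.0908
df = 49.14 → 49 (Welch–Satterthwaite, rounded down)
t* = 1.299

CI: -6.40 ± 1.299 · 2.0908 = -6.40 ± 2.72 = (-9.12, -3.68)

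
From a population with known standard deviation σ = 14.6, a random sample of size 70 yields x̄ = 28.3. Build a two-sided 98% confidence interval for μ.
(24.24, 32.36)

z-interval (σ known):
z* = 2.326 for 98% confidence

Margin of error = z* · σ/√n = 2.326 · 14.6/√70 = 4.06

CI: (28.3 - 4.06, 28.3 + 4.06) = (24.24, 32.36)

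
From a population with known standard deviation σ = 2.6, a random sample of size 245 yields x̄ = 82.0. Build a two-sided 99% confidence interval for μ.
(81.57, 82.43)

z-interval (σ known):
z* = 2.576 for 99% confidence

Margin of error = z* · σ/√n = 2.576 · 2.6/√245 = 0.43

CI: (82.0 - 0.43, 82.0 + 0.43) = (81.57, 82.43)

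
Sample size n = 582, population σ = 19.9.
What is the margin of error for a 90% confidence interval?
Margin of error = 1.36

Margin of error = z* · σ/√n
= 1.645 · 19.9/√582
= 1.645 · 19.9/24.1247
= 1.36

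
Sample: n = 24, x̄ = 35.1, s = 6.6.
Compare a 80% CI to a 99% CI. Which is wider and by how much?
99% CI is wider by 4.01

df = 23
80% CI: t* = 1.319, (33.32, 36.88), width = 2 · t* · s/√n = 3.55
99% CI: t* = 2.807, (31.32, 38.88), width = 2 · t* · s/√n = 7.56

The 99% CI is wider by 7.56 - 3.55 = 4.01.
Higher confidence requires a wider interval.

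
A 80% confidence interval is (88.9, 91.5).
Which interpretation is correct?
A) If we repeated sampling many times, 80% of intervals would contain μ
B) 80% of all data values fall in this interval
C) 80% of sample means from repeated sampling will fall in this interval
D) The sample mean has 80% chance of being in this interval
A

A) Correct — this is the frequentist long-run coverage interpretation.
B) Wrong — a CI is about the parameter μ, not individual data values.
C) Wrong — coverage applies to intervals containing μ, not to future x̄ values.
D) Wrong — x̄ is observed and sits in the interval by construction.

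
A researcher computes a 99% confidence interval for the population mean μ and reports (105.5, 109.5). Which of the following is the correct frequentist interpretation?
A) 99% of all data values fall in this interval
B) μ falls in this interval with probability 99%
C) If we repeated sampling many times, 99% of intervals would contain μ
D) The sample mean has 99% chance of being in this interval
C

A) Wrong — a CI is about the parameter μ, not individual data values.
B) Wrong — μ is fixed; the randomness lives in the interval, not in μ.
C) Correct — this is the frequentist long-run coverage interpretation.
D) Wrong — x̄ is observed and sits in the interval by construction.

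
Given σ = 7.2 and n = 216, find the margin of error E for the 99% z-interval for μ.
Margin of error = 1.26

Margin of error = z* · σ/√n
= 2.576 · 7.2/√216
= 2.576 · 7.2/14.6969
= 1.26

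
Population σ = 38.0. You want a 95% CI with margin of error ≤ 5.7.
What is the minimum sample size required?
n ≥ 171

For margin E ≤ 5.7:
n ≥ (z* · σ / E)²
n ≥ (1.960 · 38.0 / 5.7)²
n ≥ 170.74

Minimum n = 171 (rounding up)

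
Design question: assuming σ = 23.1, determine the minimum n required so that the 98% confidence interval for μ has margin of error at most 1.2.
n ≥ 2005

For margin E ≤ 1.2:
n ≥ (z* · σ / E)²
n ≥ (2.326 · 23.1 / 1.2)²
n ≥ 2004.85

Minimum n = 2005 (rounding up)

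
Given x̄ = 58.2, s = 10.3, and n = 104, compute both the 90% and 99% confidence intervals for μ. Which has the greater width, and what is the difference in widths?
99% CI is wider by 1.95

df = 103
90% CI: t* = 1.660, (56.52, 59.88), width = 2 · t* · s/√n = 3.35
99% CI: t* = 2.624, (55.55, 60.85), width = 2 · t* · s/√n = 5.30

The 99% CI is wider by 5.30 - 3.35 = 1.95.
Higher confidence requires a wider interval.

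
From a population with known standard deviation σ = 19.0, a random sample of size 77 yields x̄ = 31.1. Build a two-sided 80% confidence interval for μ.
(28.32, 33.88)

z-interval (σ known):
z* = 1.282 for 80% confidence

Margin of error = z* · σ/√n = 1.282 · 19.0/√77 = 2.78

CI: (31.1 - 2.78, 31.1 + 2.78) = (28.32, 33.88)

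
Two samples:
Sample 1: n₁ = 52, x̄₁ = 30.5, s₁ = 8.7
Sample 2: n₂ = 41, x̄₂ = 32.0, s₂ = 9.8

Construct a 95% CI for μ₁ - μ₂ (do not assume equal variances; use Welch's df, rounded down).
(-5.38, 2.38)

Difference: x̄₁ - x̄₂ = -1.50
SE = √(s₁²/n₁ + s₂²/n₂) = √(8.7²/52 + 9.8²/41) = 1.9488
df = 80.71 → 80 (Welch–Satterthwaite, rounded down)
t* = 1.990

CI: -1.50 ± 1.990 · 1.9488 = -1.50 ± 3.88 = (-5.38, 2.38)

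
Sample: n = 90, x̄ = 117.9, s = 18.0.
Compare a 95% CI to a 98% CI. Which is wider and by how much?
98% CI is wider by 1.45

df = 89
95% CI: t* = 1.987, (114.13, 121.67), width = 2 · t* · s/√n = 7.54
98% CI: t* = 2.369, (113.41, 122.39), width = 2 · t* · s/√n = 8.99

The 98% CI is wider by 8.99 - 7.54 = 1.45.
Higher confidence requires a wider interval.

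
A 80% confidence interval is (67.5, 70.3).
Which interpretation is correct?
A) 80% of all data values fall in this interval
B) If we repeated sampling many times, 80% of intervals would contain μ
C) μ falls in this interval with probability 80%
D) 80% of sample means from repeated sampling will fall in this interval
B

A) Wrong — a CI is about the parameter μ, not individual data values.
B) Correct — this is the frequentist long-run coverage interpretation.
C) Wrong — μ is fixed; the randomness lives in the interval, not in μ.
D) Wrong — coverage applies to intervals containing μ, not to future x̄ values.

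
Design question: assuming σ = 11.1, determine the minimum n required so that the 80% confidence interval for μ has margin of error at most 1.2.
n ≥ 141

For margin E ≤ 1.2:
n ≥ (z* · σ / E)²
n ≥ (1.282 · 11.1 / 1.2)²
n ≥ 140.62

Minimum n = 141 (rounding up)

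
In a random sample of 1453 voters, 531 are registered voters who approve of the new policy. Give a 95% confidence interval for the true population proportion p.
(0.341, 0.390)

Proportion CI:
p̂ = 531/1453 = 0.36545
SE = √(p̂(1-p̂)/n) = √(0.36545 · 0.63455 / 1453) = 0.01263

z* = 1.960
Margin = z* · SE = 1.960 · 0.01263 = 0.0248

CI: 0.36545 ± 0.0248 = (0.341, 0.390)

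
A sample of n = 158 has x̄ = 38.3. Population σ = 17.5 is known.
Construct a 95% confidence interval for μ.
(35.57, 41.03)

z-interval (σ known):
z* = 1.960 for 95% confidence

Margin of error = z* · σ/√n = 1.960 · 17.5/√158 = 2.73

CI: (38.3 - 2.73, 38.3 + 2.73) = (35.57, 41.03)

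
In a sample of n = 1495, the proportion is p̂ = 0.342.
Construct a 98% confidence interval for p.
(0.313, 0.371)

Proportion CI:
SE = √(p̂(1-p̂)/n) = √(0.342 · 0.658 / 1495) = 0.01227

z* = 2.326
Margin = z* · SE = 2.326 · 0.01227 = 0.0285

CI: 0.342 ± 0.0285 = (0.313, 0.371)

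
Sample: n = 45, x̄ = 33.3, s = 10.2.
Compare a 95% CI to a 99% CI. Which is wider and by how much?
99% CI is wider by 2.06

df = 44
95% CI: t* = 2.015, (30.24, 36.36), width = 2 · t* · s/√n = 6.13
99% CI: t* = 2.692, (29.21, 37.39), width = 2 · t* · s/√n = 8.19

The 99% CI is wider by 8.19 - 6.13 = 2.06.
Higher confidence requires a wider interval.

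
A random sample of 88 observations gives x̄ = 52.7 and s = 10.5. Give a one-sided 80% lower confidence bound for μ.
μ ≥ 51.75

Lower bound (one-sided):
t* = 0.846 (one-sided for 80%)
Lower bound = x̄ - t* · s/√n = 52.7 - 0.846 · 10.5/√88 = 51.75

We are 80% confident that μ ≥ 51.75.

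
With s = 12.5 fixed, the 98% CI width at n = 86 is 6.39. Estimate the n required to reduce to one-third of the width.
n ≈ 774

CI width ∝ 1/√n
To reduce width by factor 3, need √n to grow by 3 → need 3² = 9 times as many samples.

Current: n = 86, width = 6.39
New: n = 774, width ≈ 2.09

Width reduced by factor of 6.39/2.09 = 3.06.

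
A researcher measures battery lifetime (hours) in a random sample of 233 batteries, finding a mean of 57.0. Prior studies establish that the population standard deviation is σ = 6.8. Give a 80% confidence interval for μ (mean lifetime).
(56.43, 57.57)

z-interval (σ known):
z* = 1.282 for 80% confidence

Margin of error = z* · σ/√n = 1.282 · 6.8/√233 = 0.57

CI: (57.0 - 0.57, 57.0 + 0.57) = (56.43, 57.57)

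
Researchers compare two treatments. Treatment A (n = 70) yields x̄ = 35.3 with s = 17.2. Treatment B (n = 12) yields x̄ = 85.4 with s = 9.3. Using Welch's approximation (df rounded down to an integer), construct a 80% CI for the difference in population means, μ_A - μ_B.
(-54.55, -45.65)

Difference: x̄₁ - x̄₂ = -50.10
SE = √(s₁²/n₁ + s₂²/n₂) = √(17.2²/70 + 9.3²/12) = 3.3814
df = 26.24 → 26 (Welch–Satterthwaite, rounded down)
t* = 1.315

CI: -50.10 ± 1.315 · 3.3814 = -50.10 ± 4.45 = (-54.55, -45.65)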